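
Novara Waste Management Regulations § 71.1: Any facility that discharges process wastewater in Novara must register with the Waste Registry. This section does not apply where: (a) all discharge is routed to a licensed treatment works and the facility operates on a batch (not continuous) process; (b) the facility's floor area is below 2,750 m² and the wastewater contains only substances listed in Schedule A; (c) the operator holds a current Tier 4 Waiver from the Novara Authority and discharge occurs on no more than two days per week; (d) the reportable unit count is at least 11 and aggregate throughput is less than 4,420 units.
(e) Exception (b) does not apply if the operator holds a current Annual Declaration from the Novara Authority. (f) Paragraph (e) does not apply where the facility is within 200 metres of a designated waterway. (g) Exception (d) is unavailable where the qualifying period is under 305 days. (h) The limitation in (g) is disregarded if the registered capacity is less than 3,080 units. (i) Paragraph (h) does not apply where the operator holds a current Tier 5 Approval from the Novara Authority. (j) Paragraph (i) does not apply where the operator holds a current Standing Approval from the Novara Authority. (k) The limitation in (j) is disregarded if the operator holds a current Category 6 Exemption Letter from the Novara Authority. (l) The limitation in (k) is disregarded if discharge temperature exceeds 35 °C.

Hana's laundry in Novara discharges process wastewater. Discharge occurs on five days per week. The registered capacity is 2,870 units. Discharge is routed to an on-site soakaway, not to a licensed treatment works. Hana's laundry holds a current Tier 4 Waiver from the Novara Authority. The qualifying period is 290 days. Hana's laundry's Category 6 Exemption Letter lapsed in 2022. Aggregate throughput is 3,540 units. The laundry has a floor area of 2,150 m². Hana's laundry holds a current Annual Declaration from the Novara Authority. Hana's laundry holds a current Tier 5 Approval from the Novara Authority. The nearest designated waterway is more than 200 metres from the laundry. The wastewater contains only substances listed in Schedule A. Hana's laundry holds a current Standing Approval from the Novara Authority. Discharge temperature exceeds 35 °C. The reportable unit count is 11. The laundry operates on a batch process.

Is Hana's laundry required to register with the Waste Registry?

No — exception (d) applies; Hana's laundry is not required to register with the Waste Registry.

Exception (a) fails — discharge is not routed to a licensed treatment works.
Exception (b)'s conditions are all satisfied: the facility's floor area is 2,150 m², below the 2,750 m² limit; the wastewater is Schedule-A-only. However, paragraphs (e)–(f) must be considered: (e) operates against (b): a current Annual Declaration is held. (f), which would lift (e), is not triggered — the laundry is more than 200 m from any designated waterway. Exception (b) does not apply.
Exception (c) requires that discharge occurs on no more than two days per week; but discharge occurs on five days per week, so (c) is unavailable.
All of (d)'s requirements are met (the reportable unit count is 11, meeting the 11 threshold; aggregate throughput is 3,540 units, less than the 4,420 units limit). Considering the limiting provisions: (g) would limit (d) — the qualifying period is 290 days, under the 305 days limit — but (h) sets (g) aside: (h) is triggered — the registered capacity is 2,870 units, less than the 3,080 units limit. (i) applies (a current Tier 5 Approval is held), but yields to (j): (j) operates against (i): a current Standing Approval is held. (k) is not triggered (no current Category 6 Exemption Letter is held), so (j) stands. (d) remains available.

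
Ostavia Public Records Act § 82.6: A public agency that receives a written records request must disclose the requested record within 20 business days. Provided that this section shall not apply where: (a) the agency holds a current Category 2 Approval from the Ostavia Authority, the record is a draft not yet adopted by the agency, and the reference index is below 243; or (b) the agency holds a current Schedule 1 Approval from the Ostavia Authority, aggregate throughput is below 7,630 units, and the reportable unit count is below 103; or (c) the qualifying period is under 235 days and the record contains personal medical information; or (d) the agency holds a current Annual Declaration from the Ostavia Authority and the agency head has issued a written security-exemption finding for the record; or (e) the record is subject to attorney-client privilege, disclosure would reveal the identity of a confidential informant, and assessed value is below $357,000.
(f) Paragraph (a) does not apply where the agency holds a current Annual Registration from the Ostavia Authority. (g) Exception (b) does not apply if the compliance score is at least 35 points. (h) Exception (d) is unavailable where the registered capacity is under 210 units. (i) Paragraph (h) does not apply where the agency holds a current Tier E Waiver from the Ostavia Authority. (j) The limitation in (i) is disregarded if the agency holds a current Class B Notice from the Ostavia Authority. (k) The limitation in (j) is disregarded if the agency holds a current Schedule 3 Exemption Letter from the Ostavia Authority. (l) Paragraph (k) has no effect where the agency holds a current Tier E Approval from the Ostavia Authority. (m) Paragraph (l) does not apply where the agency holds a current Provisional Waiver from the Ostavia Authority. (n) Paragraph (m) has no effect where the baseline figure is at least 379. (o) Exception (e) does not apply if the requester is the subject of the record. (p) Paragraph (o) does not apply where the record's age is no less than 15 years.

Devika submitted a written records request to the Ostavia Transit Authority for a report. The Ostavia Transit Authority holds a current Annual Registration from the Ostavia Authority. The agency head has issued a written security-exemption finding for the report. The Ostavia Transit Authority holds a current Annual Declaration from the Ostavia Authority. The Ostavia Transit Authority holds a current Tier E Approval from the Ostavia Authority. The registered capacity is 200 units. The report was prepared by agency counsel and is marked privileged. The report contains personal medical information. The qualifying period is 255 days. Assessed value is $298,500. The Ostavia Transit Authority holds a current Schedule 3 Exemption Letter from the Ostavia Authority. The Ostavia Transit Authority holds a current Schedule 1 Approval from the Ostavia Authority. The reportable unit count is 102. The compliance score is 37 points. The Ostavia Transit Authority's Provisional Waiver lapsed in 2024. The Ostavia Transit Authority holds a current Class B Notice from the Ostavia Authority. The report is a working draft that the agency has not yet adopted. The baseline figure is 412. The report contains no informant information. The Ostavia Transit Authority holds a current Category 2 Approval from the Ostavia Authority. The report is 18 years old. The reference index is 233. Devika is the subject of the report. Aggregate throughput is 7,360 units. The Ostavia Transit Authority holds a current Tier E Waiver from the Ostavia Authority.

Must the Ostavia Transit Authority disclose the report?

Exception (a): a current Category 2 Approval is held; the report is an unadopted draft; the reference index is 233, below the 243 limit — every condition holds. But: (f) applies — a current Annual Registration is held. Exception (a) does not apply.
Exception (b)'s conditions are all satisfied: a current Schedule 1 Approval is held; aggregate throughput is 7,360 units, below the 7,630 units limit; the reportable unit count is 102, below the 103 limit. Turning to paragraph (g): (g) is triggered — the compliance score is 37 points, meeting the 35 points threshold. Exception (b) does not apply.
Exception (c) requires that the qualifying period is under 235 days; but the qualifying period is 255 days, not under 235 days, so (c) is unavailable.
Exception (d)'s conditions are all satisfied: a current Annual Declaration is held; a written security-exemption finding has been issued. But: (h) operates against (d): the registered capacity is 200 units, under the 210 units limit. (i) would limit (h) — a current Tier E Waiver is held — but (j) sets (i) aside: (j) is engaged — a current Class B Notice is held. (k) would limit (j) — a current Schedule 3 Exemption Letter is held — but (l) sets (k) aside: (l) operates against (k): a current Tier E Approval is held. (m) is not engaged (the Provisional Waiver is not current), so (l) stands. So (d) is unavailable.
Exception (e) fails — the report contains no informant information.
No exception displaces § 82.6.

Yes — the Ostavia Transit Authority must disclose the report.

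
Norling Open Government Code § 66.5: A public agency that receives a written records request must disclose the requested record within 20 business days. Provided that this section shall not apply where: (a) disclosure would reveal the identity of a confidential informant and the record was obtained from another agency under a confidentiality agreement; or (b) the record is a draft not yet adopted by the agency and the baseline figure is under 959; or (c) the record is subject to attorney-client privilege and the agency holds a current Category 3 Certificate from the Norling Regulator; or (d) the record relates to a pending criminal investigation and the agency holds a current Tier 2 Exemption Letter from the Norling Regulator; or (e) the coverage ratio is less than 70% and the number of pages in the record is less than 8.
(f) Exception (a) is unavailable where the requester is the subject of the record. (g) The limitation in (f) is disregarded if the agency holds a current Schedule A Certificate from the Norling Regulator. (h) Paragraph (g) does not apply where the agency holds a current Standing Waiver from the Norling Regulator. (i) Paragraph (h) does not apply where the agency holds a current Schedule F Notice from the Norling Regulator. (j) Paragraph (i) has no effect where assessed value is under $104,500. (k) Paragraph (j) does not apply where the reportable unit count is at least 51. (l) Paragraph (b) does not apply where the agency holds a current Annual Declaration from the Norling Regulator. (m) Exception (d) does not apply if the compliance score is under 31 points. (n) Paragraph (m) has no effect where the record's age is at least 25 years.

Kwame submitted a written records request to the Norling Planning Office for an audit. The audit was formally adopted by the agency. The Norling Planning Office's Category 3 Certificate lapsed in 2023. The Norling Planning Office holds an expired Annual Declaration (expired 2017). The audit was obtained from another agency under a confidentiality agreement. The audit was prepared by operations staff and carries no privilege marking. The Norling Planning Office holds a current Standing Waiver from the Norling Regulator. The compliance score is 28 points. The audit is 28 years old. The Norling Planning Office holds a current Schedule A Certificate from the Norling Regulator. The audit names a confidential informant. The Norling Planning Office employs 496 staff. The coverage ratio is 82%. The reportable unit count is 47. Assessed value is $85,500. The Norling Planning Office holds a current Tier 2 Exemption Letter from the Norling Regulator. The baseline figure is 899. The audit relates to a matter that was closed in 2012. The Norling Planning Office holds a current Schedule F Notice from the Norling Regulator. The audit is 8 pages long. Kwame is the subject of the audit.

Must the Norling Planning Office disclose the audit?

Exception (a)'s conditions are all satisfied: the audit names a confidential informant; the audit was obtained under a confidentiality agreement. But applying paragraphs (f)–(k): (f) applies — Kwame is the subject of the audit. (g) would limit (f) — a current Schedule A Certificate is held — but (h) sets (g) aside: (h) is triggered — a current Standing Waiver is held. (i) would limit (h) — a current Schedule F Notice is held — but (j) sets (i) aside: (j) operates against (i): assessed value is $85,500, under the $104,500 limit. (k), which would lift (j), does not operate here — the reportable unit count is 47, short of 51. Exception (a) does not apply.
Exception (b) fails — the audit has been formally adopted.
Exception (c) fails — the audit carries no privilege marking.
Exception (d) requires that the record relates to a pending criminal investigation; but the audit relates to a closed matter, so (d) is unavailable.
Exception (e) does not apply: the coverage ratio is 82%, not less than 70%.
None of the exceptions is available; § 66.5 applies in full.

Yes — the Norling Planning Office must disclose the audit.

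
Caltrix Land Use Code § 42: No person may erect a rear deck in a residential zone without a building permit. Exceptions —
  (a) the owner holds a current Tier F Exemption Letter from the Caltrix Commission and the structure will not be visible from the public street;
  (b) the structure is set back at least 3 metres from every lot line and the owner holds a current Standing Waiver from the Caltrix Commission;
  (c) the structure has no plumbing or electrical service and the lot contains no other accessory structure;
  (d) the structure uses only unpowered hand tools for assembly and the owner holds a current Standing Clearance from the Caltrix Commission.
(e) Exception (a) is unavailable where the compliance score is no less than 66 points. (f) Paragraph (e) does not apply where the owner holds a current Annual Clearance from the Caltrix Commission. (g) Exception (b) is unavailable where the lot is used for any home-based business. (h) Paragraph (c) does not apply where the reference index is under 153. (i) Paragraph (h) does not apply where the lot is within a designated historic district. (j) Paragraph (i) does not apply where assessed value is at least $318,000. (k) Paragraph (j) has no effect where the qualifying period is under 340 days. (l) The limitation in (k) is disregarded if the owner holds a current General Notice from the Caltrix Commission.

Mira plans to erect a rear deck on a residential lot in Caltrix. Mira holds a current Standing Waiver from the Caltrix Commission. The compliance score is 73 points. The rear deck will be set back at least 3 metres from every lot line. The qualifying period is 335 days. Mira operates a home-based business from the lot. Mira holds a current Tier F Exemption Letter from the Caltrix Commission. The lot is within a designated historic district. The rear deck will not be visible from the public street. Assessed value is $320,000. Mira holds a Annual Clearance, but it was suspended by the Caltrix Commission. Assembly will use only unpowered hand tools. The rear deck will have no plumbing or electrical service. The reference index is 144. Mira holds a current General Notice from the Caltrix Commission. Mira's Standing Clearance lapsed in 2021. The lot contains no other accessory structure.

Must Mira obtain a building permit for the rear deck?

Yes — Mira must obtain a building permit.

Exception (a)'s conditions are all satisfied: a current Tier F Exemption Letter is held; the structure will not be visible from the street. But: (e) operates against (a): the compliance score is 73 points, meeting the 66 points threshold. (f) is inapplicable (there is no Annual Clearance in force), so (e) stands. So (a) is unavailable.
All of (b)'s requirements are met (the setback is at least 3 m on every side; a current Standing Waiver is held). But: (g) operates against (b): a home-based business operates on the lot. Exception (b) does not apply.
Exception (c) is satisfied on its face — there is no plumbing or electrical service; the lot has no other accessory structure. However, paragraphs (h)–(l) must be considered: (h) operates against (c): the reference index is 144, under the 153 limit. (i) applies (the lot is in a historic district), but is overridden by (j): (j) operates against (i): assessed value is $320,000, meeting the $318,000 threshold. (k) would limit (j) — the qualifying period is 335 days, under the 340 days limit — but (l) sets (k) aside: (l) is triggered — a current General Notice is held. Exception (c) does not apply.
Exception (d) fails — there is no Standing Clearance in force.
No exception applies. The general rule governs.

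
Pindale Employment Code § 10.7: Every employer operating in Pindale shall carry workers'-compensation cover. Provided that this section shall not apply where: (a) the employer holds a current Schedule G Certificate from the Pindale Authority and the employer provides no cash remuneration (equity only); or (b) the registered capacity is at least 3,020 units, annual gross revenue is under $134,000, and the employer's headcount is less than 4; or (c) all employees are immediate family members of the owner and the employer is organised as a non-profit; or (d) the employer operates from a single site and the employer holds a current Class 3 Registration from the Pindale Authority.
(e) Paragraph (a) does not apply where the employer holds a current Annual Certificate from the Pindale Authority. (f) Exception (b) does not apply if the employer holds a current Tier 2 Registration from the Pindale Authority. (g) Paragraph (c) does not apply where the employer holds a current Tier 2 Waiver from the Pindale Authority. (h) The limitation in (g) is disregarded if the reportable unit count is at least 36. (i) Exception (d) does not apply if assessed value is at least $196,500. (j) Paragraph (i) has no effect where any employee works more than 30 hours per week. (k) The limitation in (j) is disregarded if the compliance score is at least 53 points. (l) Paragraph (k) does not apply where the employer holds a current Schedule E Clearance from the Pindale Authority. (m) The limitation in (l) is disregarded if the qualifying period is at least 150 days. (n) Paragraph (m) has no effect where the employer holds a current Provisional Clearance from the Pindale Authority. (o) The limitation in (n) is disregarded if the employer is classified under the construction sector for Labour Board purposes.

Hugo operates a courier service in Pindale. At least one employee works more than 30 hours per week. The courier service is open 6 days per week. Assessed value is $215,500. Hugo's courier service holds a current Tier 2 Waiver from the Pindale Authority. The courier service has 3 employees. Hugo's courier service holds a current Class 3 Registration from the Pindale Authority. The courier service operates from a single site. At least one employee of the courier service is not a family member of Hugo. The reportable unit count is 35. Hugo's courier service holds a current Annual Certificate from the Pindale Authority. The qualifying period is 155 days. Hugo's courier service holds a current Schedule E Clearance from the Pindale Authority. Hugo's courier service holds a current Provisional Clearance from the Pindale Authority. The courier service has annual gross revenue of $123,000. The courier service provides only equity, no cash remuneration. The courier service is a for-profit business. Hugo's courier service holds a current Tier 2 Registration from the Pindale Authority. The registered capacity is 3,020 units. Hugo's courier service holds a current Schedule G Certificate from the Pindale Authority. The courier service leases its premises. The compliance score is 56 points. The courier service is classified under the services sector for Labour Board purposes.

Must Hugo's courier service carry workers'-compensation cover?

No — exception (d) applies; Hugo's courier service is not required to carry workers'-compensation cover.

Exception (a)'s conditions are all satisfied: a current Schedule G Certificate is held; remuneration is equity-only. But: (e) operates against (a): a current Annual Certificate is held. (a) is therefore removed.
Exception (b): the registered capacity is 3,020 units, meeting the 3,020 units threshold; annual gross revenue is $123,000, under the $134,000 limit; the employer's headcount is 3, less than the 4 limit — every condition holds. Turning to paragraph (f): (f) operates — a current Tier 2 Registration is held. Exception (b) does not apply.
Exception (c) requires that all employees are immediate family members of the owner; but at least one employee is not a family member, so (c) is unavailable.
Exception (d): the employer operates from a single site; a current Class 3 Registration is held — every condition holds. Under paragraphs (i)–(o): (i) applies (assessed value is $215,500, meeting the $196,500 threshold), but is set aside by (j): (j) is engaged — at least one employee exceeds 30 hours/week. (k) operates (the compliance score is 56 points, meeting the 53 points threshold), but is itself disapplied by (l): (l) is engaged — a current Schedule E Clearance is held. (m) operates (the qualifying period is 155 days, meeting the 150 days threshold), but is displaced by (n): (n) operates against (m): a current Provisional Clearance is held. (o), which would lift (n), is inapplicable — the courier service is classified under the services sector. (d) remains available.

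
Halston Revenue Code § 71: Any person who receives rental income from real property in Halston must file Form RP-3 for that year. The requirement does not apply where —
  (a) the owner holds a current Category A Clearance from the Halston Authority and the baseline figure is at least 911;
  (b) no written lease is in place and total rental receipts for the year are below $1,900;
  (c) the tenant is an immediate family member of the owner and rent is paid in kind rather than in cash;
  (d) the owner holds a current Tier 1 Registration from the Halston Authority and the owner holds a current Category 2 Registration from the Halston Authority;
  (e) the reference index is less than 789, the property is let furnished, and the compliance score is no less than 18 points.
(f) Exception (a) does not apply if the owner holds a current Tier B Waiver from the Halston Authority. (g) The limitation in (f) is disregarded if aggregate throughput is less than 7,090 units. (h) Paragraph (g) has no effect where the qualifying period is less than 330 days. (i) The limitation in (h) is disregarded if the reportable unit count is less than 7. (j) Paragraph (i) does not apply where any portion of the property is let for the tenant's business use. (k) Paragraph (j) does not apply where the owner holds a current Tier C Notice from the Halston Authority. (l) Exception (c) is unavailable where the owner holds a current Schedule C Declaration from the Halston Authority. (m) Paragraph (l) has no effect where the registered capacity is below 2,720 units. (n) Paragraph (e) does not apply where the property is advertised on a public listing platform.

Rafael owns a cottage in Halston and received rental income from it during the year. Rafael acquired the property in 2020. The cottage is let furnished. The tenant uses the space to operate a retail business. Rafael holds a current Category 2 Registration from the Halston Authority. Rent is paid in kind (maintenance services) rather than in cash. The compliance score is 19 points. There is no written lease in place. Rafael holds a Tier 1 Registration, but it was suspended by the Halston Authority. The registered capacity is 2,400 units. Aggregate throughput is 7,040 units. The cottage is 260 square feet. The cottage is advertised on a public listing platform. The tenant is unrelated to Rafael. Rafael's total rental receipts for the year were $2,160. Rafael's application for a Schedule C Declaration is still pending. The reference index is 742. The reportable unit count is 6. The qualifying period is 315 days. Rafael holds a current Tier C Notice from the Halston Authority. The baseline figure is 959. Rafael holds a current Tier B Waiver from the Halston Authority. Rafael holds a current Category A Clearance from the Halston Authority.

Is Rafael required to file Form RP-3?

Exception (a) is satisfied on its face — a current Category A Clearance is held; the baseline figure is 959, meeting the 911 threshold. Considering the limiting provisions: (f) is engaged (a current Tier B Waiver is held), but is overridden by (g): (g) operates — aggregate throughput is 7,040 units, less than the 7,090 units limit. (h) applies (the qualifying period is 315 days, less than the 330 days limit), but is set aside by (i): (i) is triggered — the reportable unit count is 6, less than the 7 limit. (j) would limit (i) — the space is let for business use — but (k) sets (j) aside: (k) applies — a current Tier C Notice is held. So (a) applies.
Exception (b) does not apply: total rental receipts for the year are $2,160, not below $1,900.
Exception (c) requires that the tenant is an immediate family member of the owner; but the tenant is unrelated to the owner, so (c) is unavailable.
Exception (d) requires that the owner holds a current Tier 1 Registration from the Halston Authority; but the Tier 1 Registration is not current, so (d) is unavailable.
All of (e)'s requirements are met (the reference index is 742, less than the 789 limit; the property is let furnished; the compliance score is 19 points, meeting the 18 points threshold). However, paragraph (n) must be considered: (n) is engaged — the property is publicly advertised. (e) is therefore removed.

No — exception (a) applies; Rafael is not required to file Form RP-3.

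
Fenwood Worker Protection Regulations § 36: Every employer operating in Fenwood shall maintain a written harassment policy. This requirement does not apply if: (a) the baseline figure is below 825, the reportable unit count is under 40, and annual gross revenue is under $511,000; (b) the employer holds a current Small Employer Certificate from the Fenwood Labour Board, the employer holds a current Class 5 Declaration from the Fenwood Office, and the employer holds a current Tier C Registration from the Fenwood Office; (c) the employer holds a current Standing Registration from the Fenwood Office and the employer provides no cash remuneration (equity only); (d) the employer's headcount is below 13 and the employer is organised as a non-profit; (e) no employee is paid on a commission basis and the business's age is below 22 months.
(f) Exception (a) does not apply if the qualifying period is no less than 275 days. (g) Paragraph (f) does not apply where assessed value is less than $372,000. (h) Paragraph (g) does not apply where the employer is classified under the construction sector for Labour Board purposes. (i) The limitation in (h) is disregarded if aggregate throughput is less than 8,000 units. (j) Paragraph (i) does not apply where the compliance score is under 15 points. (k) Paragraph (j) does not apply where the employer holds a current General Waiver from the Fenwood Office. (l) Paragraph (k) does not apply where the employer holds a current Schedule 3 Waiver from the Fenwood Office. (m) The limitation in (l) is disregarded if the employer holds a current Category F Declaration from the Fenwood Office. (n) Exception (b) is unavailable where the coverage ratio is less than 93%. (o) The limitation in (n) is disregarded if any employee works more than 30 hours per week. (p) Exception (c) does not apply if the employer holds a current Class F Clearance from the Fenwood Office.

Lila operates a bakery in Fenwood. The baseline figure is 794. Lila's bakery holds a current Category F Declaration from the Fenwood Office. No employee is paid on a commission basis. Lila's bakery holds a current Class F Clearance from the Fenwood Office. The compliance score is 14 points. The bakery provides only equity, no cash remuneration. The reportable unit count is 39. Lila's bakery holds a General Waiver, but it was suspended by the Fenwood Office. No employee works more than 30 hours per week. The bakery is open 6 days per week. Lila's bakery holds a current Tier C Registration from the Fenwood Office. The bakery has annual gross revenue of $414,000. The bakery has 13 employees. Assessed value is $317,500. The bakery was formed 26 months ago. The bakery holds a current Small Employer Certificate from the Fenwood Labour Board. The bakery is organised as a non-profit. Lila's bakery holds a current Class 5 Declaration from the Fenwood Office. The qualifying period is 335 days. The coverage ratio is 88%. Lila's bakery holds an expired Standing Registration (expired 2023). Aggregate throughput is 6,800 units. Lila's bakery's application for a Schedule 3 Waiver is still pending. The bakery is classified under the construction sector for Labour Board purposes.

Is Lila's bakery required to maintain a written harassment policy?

Exception (a)'s conditions are all satisfied: the baseline figure is 794, below the 825 limit; the reportable unit count is 39, under the 40 limit; annual gross revenue is $414,000, under the $511,000 limit. However, paragraphs (f)–(m) must be considered: (f) applies — the qualifying period is 335 days, meeting the 275 days threshold. (g) would limit (f) — assessed value is $317,500, less than the $372,000 limit — but (h) sets (g) aside: (h) operates against (g): the bakery is classified under the construction sector. (i) is engaged (aggregate throughput is 6,800 units, less than the 8,000 units limit), but yields to (j): (j) operates against (i): the compliance score is 14 points, under the 15 points limit. (k), which would lift (j), is not triggered — there is no General Waiver in force. (a) is therefore removed.
All of (b)'s requirements are met (a current Small Employer Certificate is held; a current Class 5 Declaration is held; a current Tier C Registration is held). But applying paragraphs (n)–(o): (n) operates against (b): the coverage ratio is 88%, less than the 93% limit. (o), which would lift (n), is inapplicable — no employee exceeds 30 hours/week. Exception (b) does not apply.
Exception (c) requires that the employer holds a current Standing Registration from the Fenwood Office; but no current Standing Registration is held, so (c) is unavailable.
Exception (d) does not apply: the employer's headcount is 13, not below 13.
Exception (e) requires that the business's age is below 22 months; but the business's age is 26 months, not below 22 months, so (e) is unavailable.
No exception applies. The general rule governs.

Yes — Lila's bakery must maintain a written harassment policy.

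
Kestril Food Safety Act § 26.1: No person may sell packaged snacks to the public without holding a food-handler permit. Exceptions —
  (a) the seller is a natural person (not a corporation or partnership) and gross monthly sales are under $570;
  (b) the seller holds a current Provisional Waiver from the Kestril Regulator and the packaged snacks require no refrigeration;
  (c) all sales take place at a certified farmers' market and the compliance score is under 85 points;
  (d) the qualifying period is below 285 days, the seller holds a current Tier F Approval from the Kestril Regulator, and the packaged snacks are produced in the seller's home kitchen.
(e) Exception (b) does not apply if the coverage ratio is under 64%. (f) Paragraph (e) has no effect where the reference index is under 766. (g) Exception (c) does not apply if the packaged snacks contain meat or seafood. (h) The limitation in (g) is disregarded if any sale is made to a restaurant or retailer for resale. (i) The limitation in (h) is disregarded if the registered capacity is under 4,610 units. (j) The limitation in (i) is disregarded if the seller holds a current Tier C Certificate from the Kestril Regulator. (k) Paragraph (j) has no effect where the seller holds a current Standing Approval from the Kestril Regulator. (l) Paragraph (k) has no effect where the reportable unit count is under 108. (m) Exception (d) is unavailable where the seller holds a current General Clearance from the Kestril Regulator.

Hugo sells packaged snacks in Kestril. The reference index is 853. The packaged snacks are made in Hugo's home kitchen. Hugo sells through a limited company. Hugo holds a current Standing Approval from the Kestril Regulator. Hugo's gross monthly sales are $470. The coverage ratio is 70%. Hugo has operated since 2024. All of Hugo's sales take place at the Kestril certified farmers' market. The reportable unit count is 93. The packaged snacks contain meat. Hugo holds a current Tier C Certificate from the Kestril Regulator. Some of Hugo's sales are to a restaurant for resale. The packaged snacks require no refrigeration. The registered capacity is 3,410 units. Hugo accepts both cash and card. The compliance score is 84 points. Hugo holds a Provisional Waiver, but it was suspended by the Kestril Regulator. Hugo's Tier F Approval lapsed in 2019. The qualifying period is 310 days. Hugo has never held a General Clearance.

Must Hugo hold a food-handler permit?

No — exception (c) applies; Hugo is not required to hold a food-handler permit.

Exception (a) requires that the seller is a natural person (not a corporation or partnership); but the seller operates through a limited company, so (a) is unavailable.
Exception (b) requires that the seller holds a current Provisional Waiver from the Kestril Regulator; but the Provisional Waiver is not current, so (b) is unavailable.
All of (c)'s requirements are met (all sales are at a certified farmers' market; the compliance score is 84 points, under the 85 points limit). Applying paragraphs (g)–(l): (g) is triggered (the packaged snacks contain meat), but is overridden by (h): (h) operates against (g): some sales are to a restaurant for resale. (i) would limit (h) — the registered capacity is 3,410 units, under the 4,610 units limit — but (j) sets (i) aside: (j) operates against (i): a current Tier C Certificate is held. (k) applies (a current Standing Approval is held), but is displaced by (l): (l) is engaged — the reportable unit count is 93, under the 108 limit. (c) remains available.
Exception (d) does not apply: the qualifying period is 310 days, not below 285 days.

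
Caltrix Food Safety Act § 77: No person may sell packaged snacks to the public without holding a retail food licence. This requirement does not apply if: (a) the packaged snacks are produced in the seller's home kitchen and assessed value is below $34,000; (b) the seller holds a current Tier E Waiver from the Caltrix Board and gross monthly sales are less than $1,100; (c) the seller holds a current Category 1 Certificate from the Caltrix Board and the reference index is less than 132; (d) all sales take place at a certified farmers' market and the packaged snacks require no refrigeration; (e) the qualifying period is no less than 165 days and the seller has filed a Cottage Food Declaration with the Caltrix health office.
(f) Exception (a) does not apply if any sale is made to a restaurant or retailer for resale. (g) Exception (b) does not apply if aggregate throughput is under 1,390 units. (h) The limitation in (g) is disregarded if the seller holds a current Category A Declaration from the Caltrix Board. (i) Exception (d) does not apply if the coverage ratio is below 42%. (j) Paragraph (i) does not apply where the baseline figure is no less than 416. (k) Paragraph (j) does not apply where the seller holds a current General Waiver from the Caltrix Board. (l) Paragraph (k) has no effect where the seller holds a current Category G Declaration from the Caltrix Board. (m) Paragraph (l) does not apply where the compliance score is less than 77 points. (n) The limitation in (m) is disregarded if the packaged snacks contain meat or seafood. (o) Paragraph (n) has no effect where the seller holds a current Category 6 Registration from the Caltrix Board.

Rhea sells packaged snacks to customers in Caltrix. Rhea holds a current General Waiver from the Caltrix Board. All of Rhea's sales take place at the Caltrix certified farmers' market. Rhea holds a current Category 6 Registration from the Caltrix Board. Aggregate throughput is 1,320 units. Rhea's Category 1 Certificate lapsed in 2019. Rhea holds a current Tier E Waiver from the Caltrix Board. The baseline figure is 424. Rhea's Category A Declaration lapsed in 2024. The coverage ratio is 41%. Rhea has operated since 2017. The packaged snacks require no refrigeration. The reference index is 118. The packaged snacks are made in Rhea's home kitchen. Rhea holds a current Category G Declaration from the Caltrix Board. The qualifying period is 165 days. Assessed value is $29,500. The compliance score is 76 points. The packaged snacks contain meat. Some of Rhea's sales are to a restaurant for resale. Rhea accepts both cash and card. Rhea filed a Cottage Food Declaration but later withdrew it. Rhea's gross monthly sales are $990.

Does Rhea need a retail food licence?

Exception (a) is satisfied on its face — the packaged snacks are home-kitchen produced; assessed value is $29,500, below the $34,000 limit. But: (f) operates against (a): some sales are to a restaurant for resale. Exception (a) does not apply.
All of (b)'s requirements are met (a current Tier E Waiver is held; gross monthly sales are $990, less than the $1,100 limit). But: (g) operates against (b): aggregate throughput is 1,320 units, under the 1,390 units limit. (h), which would lift (g), is not triggered — there is no Category A Declaration in force. So (b) is unavailable.
Exception (c) fails — there is no Category 1 Certificate in force.
Exception (d)'s conditions are all satisfied: all sales are at a certified farmers' market; the packaged snacks are shelf-stable. However, paragraphs (i)–(o) must be considered: (i) operates against (d): the coverage ratio is 41%, below the 42% limit. (j) would limit (i) — the baseline figure is 424, meeting the 416 threshold — but (k) sets (j) aside: (k) operates — a current General Waiver is held. (l) operates (a current Category G Declaration is held), but is itself disapplied by (m): (m) applies — the compliance score is 76 points, less than the 77 points limit. (n) would limit (m) — the packaged snacks contain meat — but (o) sets (n) aside: (o) is triggered — a current Category 6 Registration is held. So (d) is unavailable.
Exception (e) requires that the seller has filed a Cottage Food Declaration with the Caltrix health office; but the Cottage Food Declaration was withdrawn, so (e) is unavailable.
No exception applies. The general rule governs.

Yes — Rhea must hold a retail food licence.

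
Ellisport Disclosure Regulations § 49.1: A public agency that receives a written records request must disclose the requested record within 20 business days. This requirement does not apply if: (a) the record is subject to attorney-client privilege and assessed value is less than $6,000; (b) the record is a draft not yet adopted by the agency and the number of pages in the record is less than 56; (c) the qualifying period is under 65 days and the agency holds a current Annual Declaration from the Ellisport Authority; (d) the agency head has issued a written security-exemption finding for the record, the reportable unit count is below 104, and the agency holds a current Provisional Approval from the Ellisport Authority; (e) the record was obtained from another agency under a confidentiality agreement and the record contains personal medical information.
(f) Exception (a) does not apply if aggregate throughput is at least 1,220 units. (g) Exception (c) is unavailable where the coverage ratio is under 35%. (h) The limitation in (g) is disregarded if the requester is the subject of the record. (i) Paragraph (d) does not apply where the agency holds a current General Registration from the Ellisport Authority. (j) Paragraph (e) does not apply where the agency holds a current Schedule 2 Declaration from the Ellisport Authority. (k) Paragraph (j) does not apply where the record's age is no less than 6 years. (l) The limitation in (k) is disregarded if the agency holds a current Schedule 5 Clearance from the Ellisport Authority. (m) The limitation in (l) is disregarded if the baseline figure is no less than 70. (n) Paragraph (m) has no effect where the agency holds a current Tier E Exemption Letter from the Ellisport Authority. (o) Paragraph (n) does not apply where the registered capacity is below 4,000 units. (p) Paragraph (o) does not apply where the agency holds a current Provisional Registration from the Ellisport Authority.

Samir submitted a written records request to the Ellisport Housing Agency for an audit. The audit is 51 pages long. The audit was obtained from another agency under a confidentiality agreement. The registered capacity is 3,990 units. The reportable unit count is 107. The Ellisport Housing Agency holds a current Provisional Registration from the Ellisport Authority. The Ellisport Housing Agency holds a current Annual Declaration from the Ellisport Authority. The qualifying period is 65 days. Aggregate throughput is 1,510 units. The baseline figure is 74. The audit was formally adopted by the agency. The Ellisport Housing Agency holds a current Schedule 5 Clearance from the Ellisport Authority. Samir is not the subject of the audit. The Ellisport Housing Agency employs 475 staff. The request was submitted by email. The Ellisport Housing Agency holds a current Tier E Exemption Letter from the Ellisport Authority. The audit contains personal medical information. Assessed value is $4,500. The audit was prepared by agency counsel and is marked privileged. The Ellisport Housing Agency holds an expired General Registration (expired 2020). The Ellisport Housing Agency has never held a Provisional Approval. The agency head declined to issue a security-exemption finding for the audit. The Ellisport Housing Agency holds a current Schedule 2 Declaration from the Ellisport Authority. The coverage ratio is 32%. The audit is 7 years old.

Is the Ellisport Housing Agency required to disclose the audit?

Exception (a) is satisfied on its face — the audit is privileged; assessed value is $4,500, less than the $6,000 limit. But applying paragraph (f): (f) operates against (a): aggregate throughput is 1,510 units, meeting the 1,220 units threshold. (a) is therefore removed.
Exception (b) requires that the record is a draft not yet adopted by the agency; but the audit has been formally adopted, so (b) is unavailable.
Exception (c) requires that the qualifying period is under 65 days; but the qualifying period is 65 days, not under 65 days, so (c) is unavailable.
Exception (d) fails — the agency head declined to issue a security-exemption finding.
Exception (e) is satisfied on its face — the audit was obtained under a confidentiality agreement; the audit contains personal medical information. However, paragraphs (j)–(p) must be considered: (j) operates — a current Schedule 2 Declaration is held. (k) is engaged (the record's age is 7 years, meeting the 6 years threshold), but yields to (l): (l) applies — a current Schedule 5 Clearance is held. (m) is engaged (the baseline figure is 74, meeting the 70 threshold), but yields to (n): (n) operates against (m): a current Tier E Exemption Letter is held. (o) would limit (n) — the registered capacity is 3,990 units, below the 4,000 units limit — but (p) sets (o) aside: (p) operates — a current Provisional Registration is held. So (e) is unavailable.
No exception is made out. the Ellisport Housing Agency falls within the general rule.

Yes — the Ellisport Housing Agency must disclose the audit.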